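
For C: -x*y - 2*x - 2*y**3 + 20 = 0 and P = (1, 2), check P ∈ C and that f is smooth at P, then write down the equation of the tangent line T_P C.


Tangent line at P: -4*x - 25*y + 54 = 0.

Step 1: f(1, 2) = 0, so P lies on C.
Step 2: partial derivatives
  f_x(x, y) = -y - 2, f_y(x, y) = -x - 6*y**2.
  f_x(P) = -4, f_y(P) = -25 (gradient nonzero, so P is smooth).
Step 3: tangent line at P: -4·(x − 1) + -25·(y − 2) = 0.
Expanding: -4*x - 25*y + 54 = 0.


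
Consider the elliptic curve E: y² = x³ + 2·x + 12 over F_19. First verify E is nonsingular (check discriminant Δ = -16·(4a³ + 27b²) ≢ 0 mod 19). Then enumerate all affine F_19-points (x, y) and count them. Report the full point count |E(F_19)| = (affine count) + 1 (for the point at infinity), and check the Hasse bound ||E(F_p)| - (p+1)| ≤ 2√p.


Affine points = {(2, 9), (2, 10), (3, 8), (3, 11), (10, 5), (10, 14), (11, 4), (11, 15), (12, 4), (12, 15), (15, 4), (15, 15), (16, 6), (16, 13), (17, 0), (18, 3), (18, 16)}; affine count = 17; |E(F_19)| = 18.

Discriminant check: Δ ∝ 4a³ + 27b² = 4·2³ + 27·12² = 4·8 + 27·144 ≡ 6 (mod 19). Nonzero ⇒ E is nonsingular.
For each x ∈ F_19, compute rhs = x³ + 2·x + 12 mod 19, then count y ∈ F_19 with y² ≡ rhs.
  x = 0: rhs = 12, matching y values: none (0 points).
  x = 1: rhs = 15, matching y values: none (0 points).
  x = 2: rhs = 5, matching y values: 9, 10 (2 points).
  x = 3: rhs = 7, matching y values: 8, 11 (2 points).
  x = 4: rhs = 8, matching y values: none (0 points).
  x = 5: rhs = 14, matching y values: none (0 points).
  x = 6: rhs = 12, matching y values: none (0 points).
  x = 7: rhs = 8, matching y values: none (0 points).
  x = 8: rhs = 8, matching y values: none (0 points).
  x = 9: rhs = 18, matching y values: none (0 points).
  x = 10: rhs = 6, matching y values: 5, 14 (2 points).
  x = 11: rhs = 16, matching y values: 4, 15 (2 points).
  x = 12: rhs = 16, matching y values: 4, 15 (2 points).
  x = 13: rhs = 12, matching y values: none (0 points).
  x = 14: rhs = 10, matching y values: none (0 points).
  x = 15: rhs = 16, matching y values: 4, 15 (2 points).
  x = 16: rhs = 17, matching y values: 6, 13 (2 points).
  x = 17: rhs = 0, matching y values: 0 (1 points).
  x = 18: rhs = 9, matching y values: 3, 16 (2 points).
Total affine count: 17.
Full point count |E(F_19)| = 17 + 1 = 18.
Hasse bound: |18 − (19+1)| = |-2| = 2 ≤ 2√19 ≈ 8.7178 ✓.


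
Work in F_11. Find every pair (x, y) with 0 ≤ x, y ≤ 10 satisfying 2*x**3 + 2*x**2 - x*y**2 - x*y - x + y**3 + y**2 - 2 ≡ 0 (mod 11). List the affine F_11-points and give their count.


Affine F_11-points: {(0, 1), (1, 5), (2, 5), (4, 0), (4, 4), (4, 10), (5, 2), (7, 4), (7, 5), (7, 8), (8, 9), (10, 4)}; count = 12.

For each of the 121 pairs (x, y) ∈ F_11², evaluate f(x, y) mod 11. Record the zeros.
  x = 0: [0↦9, 1↦0, 2↦10, 3↦1, 4↦1, 5↦5, 6↦8, 7↦5, 8↦2, 9↦5, 10↦9]  zeros at y ∈ {1}
  x = 1: [0↦1, 1↦1, 2↦7, 3↦3, 4↦6, 5↦0, 6↦2, 7↦7, 8↦10, 9↦6, 10↦1]  zeros at y ∈ {5}
  x = 2: [0↦9, 1↦7, 2↦9, 3↦10, 4↦5, 5↦0, 6↦1, 7↦3, 8↦1, 9↦1, 10↦9]  zeros at y ∈ {5}
  x = 3: [0↦1, 1↦8, 2↦6, 3↦1, 4↦10, 5↦6, 6↦6, 7↦5, 8↦9, 9↦2, 10↦1]  zeros at y ∈ ∅
  x = 4: [0↦0, 1↦5, 2↦10, 3↦10, 4↦0, 5↦8, 6↦7, 7↦3, 8↦2, 9↦10, 10↦0]  zeros at y ∈ {0, 4, 10}
  x = 5: [0↦7, 1↦10, 2↦0, 3↦5, 4↦9, 5↦7, 6↦5, 7↦9, 8↦3, 9↦4, 10↦7]  zeros at y ∈ {2}
  x = 6: [0↦1, 1↦2, 2↦10, 3↦9, 4↦5, 5↦4, 6↦1, 7↦2, 8↦2, 9↦7, 10↦1]  zeros at y ∈ ∅
  x = 7: [0↦5, 1↦4, 2↦8, 3↦1, 4↦0, 5↦0, 6↦7, 7↦5, 8↦0, 9↦9, 10↦5]  zeros at y ∈ {4, 5, 8}
  x = 8: [0↦9, 1↦6, 2↦6, 3↦4, 4↦6, 5↦7, 6↦2, 7↦8, 8↦9, 9↦0, 10↦9]  zeros at y ∈ {9}
  x = 9: [0↦3, 1↦9, 2↦5, 3↦8, 4↦2, 5↦4, 6↦9, 7↦1, 8↦8, 9↦3, 10↦3]  zeros at y ∈ ∅
  x = 10: [0↦10, 1↦3, 2↦6, 3↦3, 4↦0, 5↦3, 6↦7, 7↦7, 8↦9, 9↦8, 10↦10]  zeros at y ∈ {4}
Collecting zeros: affine points = {(0, 1), (1, 5), (2, 5), (4, 0), (4, 4), (4, 10), (5, 2), (7, 4), (7, 5), (7, 8), (8, 9), (10, 4)}.
Total count |C(F_11)_aff| = 12.


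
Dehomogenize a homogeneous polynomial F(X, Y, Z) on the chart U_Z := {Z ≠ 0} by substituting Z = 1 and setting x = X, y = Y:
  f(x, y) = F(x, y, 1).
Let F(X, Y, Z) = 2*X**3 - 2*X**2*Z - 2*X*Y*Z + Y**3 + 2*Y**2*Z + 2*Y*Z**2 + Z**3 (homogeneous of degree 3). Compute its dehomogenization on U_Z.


f(x, y) = 2*x**3 - 2*x**2 - 2*x*y + y**3 + 2*y**2 + 2*y + 1

On U_Z we set Z = 1. Each monomial c·X^i·Y^j·Z^k in F becomes c·x^i·y^j·1^k = c·x^i·y^j.
Substituting Z = 1: F(X, Y, 1) = 2*x**3 - 2*x**2 - 2*x*y + y**3 + 2*y**2 + 2*y + 1.
Note: deg(f) ≤ deg(F) = 3; strict inequality happens when F is divisible by Z (lost terms).


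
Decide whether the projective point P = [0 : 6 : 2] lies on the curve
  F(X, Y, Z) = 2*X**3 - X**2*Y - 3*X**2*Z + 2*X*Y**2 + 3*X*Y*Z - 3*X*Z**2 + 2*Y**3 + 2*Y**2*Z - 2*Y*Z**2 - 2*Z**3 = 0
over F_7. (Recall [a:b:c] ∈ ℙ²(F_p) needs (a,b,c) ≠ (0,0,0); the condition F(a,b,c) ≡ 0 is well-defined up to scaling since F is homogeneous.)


F(0,6,2) ≡ 1 (mod 7); P is NOT on the curve.

Evaluate F(0, 6, 2) term-by-term (mod 7).
  2*X**3 ↦ 2·0·1·1 = 0
  -X**2*Y ↦ -1·0·6·1 = 0
  -3*X**2*Z ↦ -3·0·1·2 = 0
  2*X*Y**2 ↦ 2·0·36·1 = 0
  3*X*Y*Z ↦ 3·0·6·2 = 0
  -3*X*Z**2 ↦ -3·0·1·4 = 0
  2*Y**3 ↦ 2·1·216·1 = 432
  2*Y**2*Z ↦ 2·1·36·2 = 144
  -2*Y*Z**2 ↦ -2·1·6·4 = -48
  -2*Z**3 ↦ -2·1·1·8 = -16
Sum: F(0, 6, 2) = (0) + (0) + (0) + (0) + (0) + (0) + (432) + (144) + (-48) + (-16) = 512.
Reducing mod 7: 512 ≡ 1 (mod 7).
Since F(a, b, c) ≡ 1 ≠ 0 (mod 7), P does NOT lie on the curve.


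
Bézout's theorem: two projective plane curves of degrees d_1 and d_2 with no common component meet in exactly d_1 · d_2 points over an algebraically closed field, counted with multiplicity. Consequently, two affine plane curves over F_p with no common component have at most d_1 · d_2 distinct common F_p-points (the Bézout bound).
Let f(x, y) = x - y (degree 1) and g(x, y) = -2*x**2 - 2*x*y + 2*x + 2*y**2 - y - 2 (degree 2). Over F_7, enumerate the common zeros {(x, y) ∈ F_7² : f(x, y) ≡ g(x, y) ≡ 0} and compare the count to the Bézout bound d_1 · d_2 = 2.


Common zeros: ∅; count = 0; Bézout bound = 2.

deg(f) = 1, deg(g) = 2, so Bézout bound = 2.
Scan x ∈ F_7. For each x, list the y ∈ F_7 with f(x, y) ≡ 0 and those with g(x, y) ≡ 0 (mod 7); the common zeros in that column are the intersection.
  x = 0: f ≡ 0 at y ∈ {0}; g ≡ 0 at y ∈ ∅; common: ∅.
  x = 1: f ≡ 0 at y ∈ {1}; g ≡ 0 at y ∈ {2, 3}; common: ∅.
  x = 2: f ≡ 0 at y ∈ {2}; g ≡ 0 at y ∈ ∅; common: ∅.
  x = 3: f ≡ 0 at y ∈ {3}; g ≡ 0 at y ∈ {0}; common: ∅.
  x = 4: f ≡ 0 at y ∈ {4}; g ≡ 0 at y ∈ {3, 5}; common: ∅.
  x = 5: f ≡ 0 at y ∈ {5}; g ≡ 0 at y ∈ {0, 2}; common: ∅.
  x = 6: f ≡ 0 at y ∈ {6}; g ≡ 0 at y ∈ {5}; common: ∅.
Collecting: common zeros = ∅, so the count is 0.
Comparison with the Bézout bound: 0 ≤ 2 = deg(f)·deg(g), as expected for curves with no common component (the affine F_7-count falls short of the bound because intersections may lie at infinity, over extension fields, or carry multiplicity).


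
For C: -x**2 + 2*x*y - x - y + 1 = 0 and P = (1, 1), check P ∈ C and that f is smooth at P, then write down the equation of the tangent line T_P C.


Tangent line at P: -x + y = 0.

Step 1: f(1, 1) = 0, so P lies on C.
Step 2: partial derivatives
  f_x(x, y) = -2*x + 2*y - 1, f_y(x, y) = 2*x - 1.
  f_x(P) = -1, f_y(P) = 1 (gradient nonzero, so P is smooth).
Step 3: tangent line at P: -1·(x − 1) + 1·(y − 1) = 0.
Expanding: -x + y = 0.


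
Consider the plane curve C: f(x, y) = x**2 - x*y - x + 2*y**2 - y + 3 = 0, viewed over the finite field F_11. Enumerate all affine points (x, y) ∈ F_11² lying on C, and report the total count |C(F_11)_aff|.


Affine F_11-points: {(4, 9), (4, 10), (6, 0), (6, 9), (7, 5), (7, 10), (8, 4), (8, 6), (10, 5), (10, 6)}; count = 10.

For each of the 121 pairs (x, y) ∈ F_11², evaluate f(x, y) mod 11. Record the zeros.
  x = 0: [0↦3, 1↦4, 2↦9, 3↦7, 4↦9, 5↦4, 6↦3, 7↦6, 8↦2, 9↦2, 10↦6]  zeros at y ∈ ∅
  x = 1: [0↦3, 1↦3, 2↦7, 3↦4, 4↦5, 5↦10, 6↦8, 7↦10, 8↦5, 9↦4, 10↦7]  zeros at y ∈ ∅
  x = 2: [0↦5, 1↦4, 2↦7, 3↦3, 4↦3, 5↦7, 6↦4, 7↦5, 8↦10, 9↦8, 10↦10]  zeros at y ∈ ∅
  x = 3: [0↦9, 1↦7, 2↦9, 3↦4, 4↦3, 5↦6, 6↦2, 7↦2, 8↦6, 9↦3, 10↦4]  zeros at y ∈ ∅
  x = 4: [0↦4, 1↦1, 2↦2, 3↦7, 4↦5, 5↦7, 6↦2, 7↦1, 8↦4, 9↦0, 10↦0]  zeros at y ∈ {9, 10}
  x = 5: [0↦1, 1↦8, 2↦8, 3↦1, 4↦9, 5↦10, 6↦4, 7↦2, 8↦4, 9↦10, 10↦9]  zeros at y ∈ ∅
  x = 6: [0↦0, 1↦6, 2↦5, 3↦8, 4↦4, 5↦4, 6↦8, 7↦5, 8↦6, 9↦0, 10↦9]  zeros at y ∈ {0, 9}
  x = 7: [0↦1, 1↦6, 2↦4, 3↦6, 4↦1, 5↦0, 6↦3, 7↦10, 8↦10, 9↦3, 10↦0]  zeros at y ∈ {5, 10}
  x = 8: [0↦4, 1↦8, 2↦5, 3↦6, 4↦0, 5↦9, 6↦0, 7↦6, 8↦5, 9↦8, 10↦4]  zeros at y ∈ {4, 6}
  x = 9: [0↦9, 1↦1, 2↦8, 3↦8, 4↦1, 5↦9, 6↦10, 7↦4, 8↦2, 9↦4, 10↦10]  zeros at y ∈ ∅
  x = 10: [0↦5, 1↦7, 2↦2, 3↦1, 4↦4, 5↦0, 6↦0, 7↦4, 8↦1, 9↦2, 10↦7]  zeros at y ∈ {5, 6}
Collecting zeros: affine points = {(4, 9), (4, 10), (6, 0), (6, 9), (7, 5), (7, 10), (8, 4), (8, 6), (10, 5), (10, 6)}.
Total count |C(F_11)_aff| = 10.


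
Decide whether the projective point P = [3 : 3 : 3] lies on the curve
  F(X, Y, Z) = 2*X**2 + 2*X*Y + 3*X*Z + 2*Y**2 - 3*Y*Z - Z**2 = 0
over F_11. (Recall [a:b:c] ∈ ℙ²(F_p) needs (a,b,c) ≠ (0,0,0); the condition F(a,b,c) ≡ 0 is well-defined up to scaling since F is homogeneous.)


F(3,3,3) ≡ 1 (mod 11); P is NOT on the curve.

Evaluate F(3, 3, 3) term-by-term (mod 11).
  2*X**2 ↦ 2·9·1·1 = 18
  2*X*Y ↦ 2·3·3·1 = 18
  3*X*Z ↦ 3·3·1·3 = 27
  2*Y**2 ↦ 2·1·9·1 = 18
  -3*Y*Z ↦ -3·1·3·3 = -27
  -Z**2 ↦ -1·1·1·9 = -9
Sum: F(3, 3, 3) = (18) + (18) + (27) + (18) + (-27) + (-9) = 45.
Reducing mod 11: 45 ≡ 1 (mod 11).
Since F(a, b, c) ≡ 1 ≠ 0 (mod 11), P does NOT lie on the curve.


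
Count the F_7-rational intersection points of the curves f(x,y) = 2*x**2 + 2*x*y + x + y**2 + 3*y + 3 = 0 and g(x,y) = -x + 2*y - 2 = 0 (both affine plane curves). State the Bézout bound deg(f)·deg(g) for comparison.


Common zeros: {(0, 1), (1, 5)}; count = 2; Bézout bound = 2.

deg(f) = 2, deg(g) = 1, so Bézout bound = 2.
Scan x ∈ F_7. For each x, list the y ∈ F_7 with f(x, y) ≡ 0 and those with g(x, y) ≡ 0 (mod 7); the common zeros in that column are the intersection.
  x = 0: f ≡ 0 at y ∈ {1, 3}; g ≡ 0 at y ∈ {1}; common: {1}.
  x = 1: f ≡ 0 at y ∈ {4, 5}; g ≡ 0 at y ∈ {5}; common: {5}.
  x = 2: f ≡ 0 at y ∈ {1, 6}; g ≡ 0 at y ∈ {2}; common: ∅.
  x = 3: f ≡ 0 at y ∈ ∅; g ≡ 0 at y ∈ {6}; common: ∅.
  x = 4: f ≡ 0 at y ∈ {5}; g ≡ 0 at y ∈ {3}; common: ∅.
  x = 5: f ≡ 0 at y ∈ {4}; g ≡ 0 at y ∈ {0}; common: ∅.
  x = 6: f ≡ 0 at y ∈ ∅; g ≡ 0 at y ∈ {4}; common: ∅.
Collecting: common zeros = {(0, 1), (1, 5)}, so the count is 2.
Comparison with the Bézout bound: 2 ≤ 2 = deg(f)·deg(g), as expected for curves with no common component (the bound is attained).


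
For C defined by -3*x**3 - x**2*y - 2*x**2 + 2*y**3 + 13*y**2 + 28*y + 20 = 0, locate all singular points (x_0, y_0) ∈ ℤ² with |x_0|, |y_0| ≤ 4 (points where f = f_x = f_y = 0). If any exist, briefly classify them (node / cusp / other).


Singular points: {(0, -2)}; classification: cusp.

Compute partial derivatives:
  f_x = -9*x**2 - 2*x*y - 4*x.
  f_y = -x**2 + 6*y**2 + 26*y + 28.
Scan x_0 ∈ {−4, ..., 4}. For each x_0, f_y(x_0, y) is a polynomial in y; find its integer roots y ∈ {−4, ..., 4}, then test f_x and f at those candidates.
  x = -4: f_y(-4, y) = 6*y**2 + 26*y + 12; no integer root y with |y| ≤ 4.
  x = -3: f_y(-3, y) = 6*y**2 + 26*y + 19; no integer root y with |y| ≤ 4.
  x = -2: f_y(-2, y) = 6*y**2 + 26*y + 24; vanishes at y ∈ {-3}. (-2, -3): f_x = -40 ≠ 0.
  x = -1: f_y(-1, y) = 6*y**2 + 26*y + 27; no integer root y with |y| ≤ 4.
  x = 0: f_y(0, y) = 6*y**2 + 26*y + 28; vanishes at y ∈ {-2}. (0, -2): f_x = 0, f = 0 — SINGULAR.
  x = 1: f_y(1, y) = 6*y**2 + 26*y + 27; no integer root y with |y| ≤ 4.
  x = 2: f_y(2, y) = 6*y**2 + 26*y + 24; vanishes at y ∈ {-3}. (2, -3): f_x = -32 ≠ 0.
  x = 3: f_y(3, y) = 6*y**2 + 26*y + 19; no integer root y with |y| ≤ 4.
  x = 4: f_y(4, y) = 6*y**2 + 26*y + 12; no integer root y with |y| ≤ 4.
Only singular point on the grid: (0, -2).
Classify: substitute x = 0 + u, y = -2 + v and expand: f = -3*u**3 - u**2*v + 2*v**3 + v**2.
No constant or linear terms (consistent with a singular point). Quadratic part: v**2. Cubic part: -3*u**3 - u**2*v + 2*v**3.
The quadratic part v**2 is a perfect square, so there is a single (double) tangent line v = 0, i.e. y = -2. Restricting the cubic part to that line (v = 0) leaves -3*u**3 ≠ 0, so f is not divisible by v and the branch is v² ≈ 3*u**3 to lowest order — this is a cusp.
Classification: cusp.


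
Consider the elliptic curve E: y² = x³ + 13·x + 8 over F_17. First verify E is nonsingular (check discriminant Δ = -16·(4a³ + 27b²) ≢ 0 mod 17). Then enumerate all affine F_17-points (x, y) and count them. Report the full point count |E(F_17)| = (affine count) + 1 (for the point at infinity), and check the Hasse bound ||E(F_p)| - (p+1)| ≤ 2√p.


Affine points = {(0, 5), (0, 12), (2, 5), (2, 12), (6, 8), (6, 9), (7, 0), (9, 2), (9, 15), (10, 4), (10, 13), (15, 5), (15, 12)}; affine count = 13; |E(F_17)| = 14.

Discriminant check: Δ ∝ 4a³ + 27b² = 4·13³ + 27·8² = 4·2197 + 27·64 ≡ 10 (mod 17). Nonzero ⇒ E is nonsingular.
For each x ∈ F_17, compute rhs = x³ + 13·x + 8 mod 17, then count y ∈ F_17 with y² ≡ rhs.
  x = 0: rhs = 8, matching y values: 5, 12 (2 points).
  x = 1: rhs = 5, matching y values: none (0 points).
  x = 2: rhs = 8, matching y values: 5, 12 (2 points).
  x = 3: rhs = 6, matching y values: none (0 points).
  x = 4: rhs = 5, matching y values: none (0 points).
  x = 5: rhs = 11, matching y values: none (0 points).
  x = 6: rhs = 13, matching y values: 8, 9 (2 points).
  x = 7: rhs = 0, matching y values: 0 (1 points).
  x = 8: rhs = 12, matching y values: none (0 points).
  x = 9: rhs = 4, matching y values: 2, 15 (2 points).
  x = 10: rhs = 16, matching y values: 4, 13 (2 points).
  x = 11: rhs = 3, matching y values: none (0 points).
  x = 12: rhs = 5, matching y values: none (0 points).
  x = 13: rhs = 11, matching y values: none (0 points).
  x = 14: rhs = 10, matching y values: none (0 points).
  x = 15: rhs = 8, matching y values: 5, 12 (2 points).
  x = 16: rhs = 11, matching y values: none (0 points).
Total affine count: 13.
Full point count |E(F_17)| = 13 + 1 = 14.
Hasse bound: |14 − (17+1)| = |-4| = 4 ≤ 2√17 ≈ 8.2462 ✓.


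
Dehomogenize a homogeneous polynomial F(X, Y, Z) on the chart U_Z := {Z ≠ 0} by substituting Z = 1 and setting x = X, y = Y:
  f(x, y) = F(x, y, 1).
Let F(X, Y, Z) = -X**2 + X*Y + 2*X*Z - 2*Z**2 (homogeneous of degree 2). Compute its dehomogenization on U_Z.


f(x, y) = -x**2 + x*y + 2*x - 2

On U_Z we set Z = 1. Each monomial c·X^i·Y^j·Z^k in F becomes c·x^i·y^j·1^k = c·x^i·y^j.
Substituting Z = 1: F(X, Y, 1) = -x**2 + x*y + 2*x - 2.
Note: deg(f) ≤ deg(F) = 2; strict inequality happens when F is divisible by Z (lost terms).


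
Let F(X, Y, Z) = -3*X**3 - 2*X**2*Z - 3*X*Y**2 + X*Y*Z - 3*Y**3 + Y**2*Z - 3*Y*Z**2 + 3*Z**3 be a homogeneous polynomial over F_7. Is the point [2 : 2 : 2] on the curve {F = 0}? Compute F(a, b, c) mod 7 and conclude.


F(2,2,2) ≡ 5 (mod 7); P is NOT on the curve.

Evaluate F(2, 2, 2) term-by-term (mod 7).
  -3*X**3 ↦ -3·8·1·1 = -24
  -2*X**2*Z ↦ -2·4·1·2 = -16
  -3*X*Y**2 ↦ -3·2·4·1 = -24
  X*Y*Z ↦ 1·2·2·2 = 8
  -3*Y**3 ↦ -3·1·8·1 = -24
  Y**2*Z ↦ 1·1·4·2 = 8
  -3*Y*Z**2 ↦ -3·1·2·4 = -24
  3*Z**3 ↦ 3·1·1·8 = 24
Sum: F(2, 2, 2) = (-24) + (-16) + (-24) + (8) + (-24) + (8) + (-24) + (24) = -72.
Reducing mod 7: -72 ≡ 5 (mod 7).
Since F(a, b, c) ≡ 5 ≠ 0 (mod 7), P does NOT lie on the curve.


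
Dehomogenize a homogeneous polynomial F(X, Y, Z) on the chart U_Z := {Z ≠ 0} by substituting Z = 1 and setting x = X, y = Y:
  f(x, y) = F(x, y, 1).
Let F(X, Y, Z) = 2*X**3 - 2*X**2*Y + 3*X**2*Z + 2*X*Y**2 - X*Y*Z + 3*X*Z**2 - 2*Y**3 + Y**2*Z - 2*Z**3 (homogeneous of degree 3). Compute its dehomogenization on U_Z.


f(x, y) = 2*x**3 - 2*x**2*y + 3*x**2 + 2*x*y**2 - x*y + 3*x - 2*y**3 + y**2 - 2

On U_Z we set Z = 1. Each monomial c·X^i·Y^j·Z^k in F becomes c·x^i·y^j·1^k = c·x^i·y^j.
Substituting Z = 1: F(X, Y, 1) = 2*x**3 - 2*x**2*y + 3*x**2 + 2*x*y**2 - x*y + 3*x - 2*y**3 + y**2 - 2.
Note: deg(f) ≤ deg(F) = 3; strict inequality happens when F is divisible by Z (lost terms).


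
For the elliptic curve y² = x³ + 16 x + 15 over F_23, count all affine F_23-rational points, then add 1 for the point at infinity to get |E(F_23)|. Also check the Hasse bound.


Affine points = {(1, 3), (1, 20), (2, 3), (2, 20), (5, 6), (5, 17), (10, 5), (10, 18), (11, 2), (11, 21), (12, 7), (12, 16), (14, 4), (14, 19), (17, 5), (17, 18), (19, 5), (19, 18), (20, 3), (20, 20)}; affine count = 20; |E(F_23)| = 21.

Discriminant check: Δ ∝ 4a³ + 27b² = 4·16³ + 27·15² = 4·4096 + 27·225 ≡ 11 (mod 23). Nonzero ⇒ E is nonsingular.
For each x ∈ F_23, compute rhs = x³ + 16·x + 15 mod 23, then count y ∈ F_23 with y² ≡ rhs.
  x = 0: rhs = 15, matching y values: none (0 points).
  x = 1: rhs = 9, matching y values: 3, 20 (2 points).
  x = 2: rhs = 9, matching y values: 3, 20 (2 points).
  x = 3: rhs = 21, matching y values: none (0 points).
  x = 4: rhs = 5, matching y values: none (0 points).
  x = 5: rhs = 13, matching y values: 6, 17 (2 points).
  x = 6: rhs = 5, matching y values: none (0 points).
  x = 7: rhs = 10, matching y values: none (0 points).
  x = 8: rhs = 11, matching y values: none (0 points).
  x = 9: rhs = 14, matching y values: none (0 points).
  x = 10: rhs = 2, matching y values: 5, 18 (2 points).
  x = 11: rhs = 4, matching y values: 2, 21 (2 points).
  x = 12: rhs = 3, matching y values: 7, 16 (2 points).
  x = 13: rhs = 5, matching y values: none (0 points).
  x = 14: rhs = 16, matching y values: 4, 19 (2 points).
  x = 15: rhs = 19, matching y values: none (0 points).
  x = 16: rhs = 20, matching y values: none (0 points).
  x = 17: rhs = 2, matching y values: 5, 18 (2 points).
  x = 18: rhs = 17, matching y values: none (0 points).
  x = 19: rhs = 2, matching y values: 5, 18 (2 points).
  x = 20: rhs = 9, matching y values: 3, 20 (2 points).
  x = 21: rhs = 21, matching y values: none (0 points).
  x = 22: rhs = 21, matching y values: none (0 points).
Total affine count: 20.
Full point count |E(F_23)| = 20 + 1 = 21.
Hasse bound: |21 − (23+1)| = |-3| = 3 ≤ 2√23 ≈ 9.5917 ✓.


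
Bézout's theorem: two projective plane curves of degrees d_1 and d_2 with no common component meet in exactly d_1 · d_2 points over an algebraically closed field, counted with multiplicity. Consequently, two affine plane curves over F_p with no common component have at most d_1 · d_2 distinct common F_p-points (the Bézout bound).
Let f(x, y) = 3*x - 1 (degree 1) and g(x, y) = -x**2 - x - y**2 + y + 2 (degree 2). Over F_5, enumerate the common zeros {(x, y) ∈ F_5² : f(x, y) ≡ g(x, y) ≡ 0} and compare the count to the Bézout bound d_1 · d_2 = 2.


Common zeros: {(2, 3)}; count = 1; Bézout bound = 2.

deg(f) = 1, deg(g) = 2, so Bézout bound = 2.
Scan x ∈ F_5. For each x, list the y ∈ F_5 with f(x, y) ≡ 0 and those with g(x, y) ≡ 0 (mod 5); the common zeros in that column are the intersection.
  x = 0: f ≡ 0 at y ∈ ∅; g ≡ 0 at y ∈ {2, 4}; common: ∅.
  x = 1: f ≡ 0 at y ∈ ∅; g ≡ 0 at y ∈ {0, 1}; common: ∅.
  x = 2: f ≡ 0 at y ∈ {0, 1, 2, 3, 4}; g ≡ 0 at y ∈ {3}; common: {3}.
  x = 3: f ≡ 0 at y ∈ ∅; g ≡ 0 at y ∈ {0, 1}; common: ∅.
  x = 4: f ≡ 0 at y ∈ ∅; g ≡ 0 at y ∈ {2, 4}; common: ∅.
Collecting: common zeros = {(2, 3)}, so the count is 1.
Comparison with the Bézout bound: 1 ≤ 2 = deg(f)·deg(g), as expected for curves with no common component (the affine F_5-count falls short of the bound because intersections may lie at infinity, over extension fields, or carry multiplicity).


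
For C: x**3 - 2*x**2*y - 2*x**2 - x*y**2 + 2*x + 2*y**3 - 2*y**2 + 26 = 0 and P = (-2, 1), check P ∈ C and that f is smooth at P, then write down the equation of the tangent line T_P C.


Tangent line at P: 29*x - 2*y + 60 = 0.

Step 1: f(-2, 1) = 0, so P lies on C.
Step 2: partial derivatives
  f_x(x, y) = 3*x**2 - 4*x*y - 4*x - y**2 + 2, f_y(x, y) = -2*x**2 - 2*x*y + 6*y**2 - 4*y.
  f_x(P) = 29, f_y(P) = -2 (gradient nonzero, so P is smooth).
Step 3: tangent line at P: 29·(x − -2) + -2·(y − 1) = 0.
Expanding: 29*x - 2*y + 60 = 0.


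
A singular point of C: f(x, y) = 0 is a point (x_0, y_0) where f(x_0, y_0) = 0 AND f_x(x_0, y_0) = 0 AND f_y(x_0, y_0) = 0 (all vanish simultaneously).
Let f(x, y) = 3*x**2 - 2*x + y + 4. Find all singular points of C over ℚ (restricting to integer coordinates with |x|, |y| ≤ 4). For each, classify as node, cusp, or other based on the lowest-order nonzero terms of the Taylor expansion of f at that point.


No singular points in the scanned grid; C is smooth there.

Compute partial derivatives:
  f_x = 6*x - 2.
  f_y = 1.
f_y = 1 is a nonzero constant, so f_y never vanishes: no point (x, y) can satisfy f = f_x = f_y = 0. In particular no (x, y) ∈ {−4, ..., 4}² is singular; the curve is smooth.


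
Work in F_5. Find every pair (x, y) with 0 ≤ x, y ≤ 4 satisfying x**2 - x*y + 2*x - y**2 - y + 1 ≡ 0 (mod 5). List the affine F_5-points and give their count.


Affine F_5-points: {(0, 2), (1, 4), (2, 1), (3, 3), (4, 0)}; count = 5.

For each of the 25 pairs (x, y) ∈ F_5², evaluate f(x, y) mod 5. Record the zeros.
  x = 0: [0↦1, 1↦4, 2↦0, 3↦4, 4↦1]  zeros at y ∈ {2}
  x = 1: [0↦4, 1↦1, 2↦1, 3↦4, 4↦0]  zeros at y ∈ {4}
  x = 2: [0↦4, 1↦0, 2↦4, 3↦1, 4↦1]  zeros at y ∈ {1}
  x = 3: [0↦1, 1↦1, 2↦4, 3↦0, 4↦4]  zeros at y ∈ {3}
  x = 4: [0↦0, 1↦4, 2↦1, 3↦1, 4↦4]  zeros at y ∈ {0}
Collecting zeros: affine points = {(0, 2), (1, 4), (2, 1), (3, 3), (4, 0)}.
Total count |C(F_5)_aff| = 5.


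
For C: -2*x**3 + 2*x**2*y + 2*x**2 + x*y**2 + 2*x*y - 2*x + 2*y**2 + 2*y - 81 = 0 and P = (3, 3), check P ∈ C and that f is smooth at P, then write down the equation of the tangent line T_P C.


Tangent line at P: 7*x + 56*y - 189 = 0.

Step 1: f(3, 3) = 0, so P lies on C.
Step 2: partial derivatives
  f_x(x, y) = -6*x**2 + 4*x*y + 4*x + y**2 + 2*y - 2, f_y(x, y) = 2*x**2 + 2*x*y + 2*x + 4*y + 2.
  f_x(P) = 7, f_y(P) = 56 (gradient nonzero, so P is smooth).
Step 3: tangent line at P: 7·(x − 3) + 56·(y − 3) = 0.
Expanding: 7*x + 56*y - 189 = 0.


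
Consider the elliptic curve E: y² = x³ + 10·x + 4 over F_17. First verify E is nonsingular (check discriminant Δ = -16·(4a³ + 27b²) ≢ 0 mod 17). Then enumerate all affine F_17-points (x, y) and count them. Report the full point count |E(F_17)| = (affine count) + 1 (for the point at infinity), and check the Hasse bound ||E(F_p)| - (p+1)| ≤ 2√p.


Affine points = {(0, 2), (0, 15), (1, 7), (1, 10), (2, 7), (2, 10), (5, 3), (5, 14), (6, 5), (6, 12), (7, 3), (7, 14), (8, 1), (8, 16), (10, 4), (10, 13), (11, 0), (12, 4), (12, 13), (13, 6), (13, 11), (14, 7), (14, 10)}; affine count = 23; |E(F_17)| = 24.

Discriminant check: Δ ∝ 4a³ + 27b² = 4·10³ + 27·4² = 4·1000 + 27·16 ≡ 12 (mod 17). Nonzero ⇒ E is nonsingular.
For each x ∈ F_17, compute rhs = x³ + 10·x + 4 mod 17, then count y ∈ F_17 with y² ≡ rhs.
  x = 0: rhs = 4, matching y values: 2, 15 (2 points).
  x = 1: rhs = 15, matching y values: 7, 10 (2 points).
  x = 2: rhs = 15, matching y values: 7, 10 (2 points).
  x = 3: rhs = 10, matching y values: none (0 points).
  x = 4: rhs = 6, matching y values: none (0 points).
  x = 5: rhs = 9, matching y values: 3, 14 (2 points).
  x = 6: rhs = 8, matching y values: 5, 12 (2 points).
  x = 7: rhs = 9, matching y values: 3, 14 (2 points).
  x = 8: rhs = 1, matching y values: 1, 16 (2 points).
  x = 9: rhs = 7, matching y values: none (0 points).
  x = 10: rhs = 16, matching y values: 4, 13 (2 points).
  x = 11: rhs = 0, matching y values: 0 (1 points).
  x = 12: rhs = 16, matching y values: 4, 13 (2 points).
  x = 13: rhs = 2, matching y values: 6, 11 (2 points).
  x = 14: rhs = 15, matching y values: 7, 10 (2 points).
  x = 15: rhs = 10, matching y values: none (0 points).
  x = 16: rhs = 10, matching y values: none (0 points).
Total affine count: 23.
Full point count |E(F_17)| = 23 + 1 = 24.
Hasse bound: |24 − (17+1)| = |6| = 6 ≤ 2√17 ≈ 8.2462 ✓.


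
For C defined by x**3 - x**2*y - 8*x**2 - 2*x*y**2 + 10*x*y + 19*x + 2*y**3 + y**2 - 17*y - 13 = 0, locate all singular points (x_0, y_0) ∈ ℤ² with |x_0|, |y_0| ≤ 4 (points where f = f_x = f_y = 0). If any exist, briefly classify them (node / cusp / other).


Singular points: {(3, 1)}; classification: cusp.

Compute partial derivatives:
  f_x = 3*x**2 - 2*x*y - 16*x - 2*y**2 + 10*y + 19.
  f_y = -x**2 - 4*x*y + 10*x + 6*y**2 + 2*y - 17.
Scan x_0 ∈ {−4, ..., 4}. For each x_0, f_y(x_0, y) is a polynomial in y; find its integer roots y ∈ {−4, ..., 4}, then test f_x and f at those candidates.
  x = -4: f_y(-4, y) = 6*y**2 + 18*y - 73; no integer root y with |y| ≤ 4.
  x = -3: f_y(-3, y) = 6*y**2 + 14*y - 56; no integer root y with |y| ≤ 4.
  x = -2: f_y(-2, y) = 6*y**2 + 10*y - 41; no integer root y with |y| ≤ 4.
  x = -1: f_y(-1, y) = 6*y**2 + 6*y - 28; no integer root y with |y| ≤ 4.
  x = 0: f_y(0, y) = 6*y**2 + 2*y - 17; no integer root y with |y| ≤ 4.
  x = 1: f_y(1, y) = 6*y**2 - 2*y - 8; vanishes at y ∈ {-1}. (1, -1): f_x = -4 ≠ 0.
  x = 2: f_y(2, y) = 6*y**2 - 6*y - 1; no integer root y with |y| ≤ 4.
  x = 3: f_y(3, y) = 6*y**2 - 10*y + 4; vanishes at y ∈ {1}. (3, 1): f_x = 0, f = 0 — SINGULAR.
  x = 4: f_y(4, y) = 6*y**2 - 14*y + 7; no integer root y with |y| ≤ 4.
Only singular point on the grid: (3, 1).
Classify: substitute x = 3 + u, y = 1 + v and expand: f = u**3 - u**2*v - 2*u*v**2 + 2*v**3 + v**2.
No constant or linear terms (consistent with a singular point). Quadratic part: v**2. Cubic part: u**3 - u**2*v - 2*u*v**2 + 2*v**3.
The quadratic part v**2 is a perfect square, so there is a single (double) tangent line v = 0, i.e. y = 1. Restricting the cubic part to that line (v = 0) leaves u**3 ≠ 0, so f is not divisible by v and the branch is v² ≈ -u**3 to lowest order — this is a cusp.
Classification: cusp.


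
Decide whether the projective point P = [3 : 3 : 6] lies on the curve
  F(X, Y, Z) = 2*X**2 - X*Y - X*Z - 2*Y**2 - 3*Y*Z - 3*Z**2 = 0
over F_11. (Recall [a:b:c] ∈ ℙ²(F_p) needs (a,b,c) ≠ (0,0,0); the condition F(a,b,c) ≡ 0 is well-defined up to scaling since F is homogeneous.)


F(3,3,6) ≡ 9 (mod 11); P is NOT on the curve.

Evaluate F(3, 3, 6) term-by-term (mod 11).
  2*X**2 ↦ 2·9·1·1 = 18
  -X*Y ↦ -1·3·3·1 = -9
  -X*Z ↦ -1·3·1·6 = -18
  -2*Y**2 ↦ -2·1·9·1 = -18
  -3*Y*Z ↦ -3·1·3·6 = -54
  -3*Z**2 ↦ -3·1·1·36 = -108
Sum: F(3, 3, 6) = (18) + (-9) + (-18) + (-18) + (-54) + (-108) = -189.
Reducing mod 11: -189 ≡ 9 (mod 11).
Since F(a, b, c) ≡ 9 ≠ 0 (mod 11), P does NOT lie on the curve.


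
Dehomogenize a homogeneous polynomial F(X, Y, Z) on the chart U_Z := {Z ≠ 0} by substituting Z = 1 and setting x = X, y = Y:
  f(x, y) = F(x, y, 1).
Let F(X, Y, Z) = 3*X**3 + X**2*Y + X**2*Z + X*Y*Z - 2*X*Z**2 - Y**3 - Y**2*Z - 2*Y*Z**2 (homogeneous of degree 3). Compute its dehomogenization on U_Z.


f(x, y) = 3*x**3 + x**2*y + x**2 + x*y - 2*x - y**3 - y**2 - 2*y

On U_Z we set Z = 1. Each monomial c·X^i·Y^j·Z^k in F becomes c·x^i·y^j·1^k = c·x^i·y^j.
Substituting Z = 1: F(X, Y, 1) = 3*x**3 + x**2*y + x**2 + x*y - 2*x - y**3 - y**2 - 2*y.
Note: deg(f) ≤ deg(F) = 3; strict inequality happens when F is divisible by Z (lost terms).


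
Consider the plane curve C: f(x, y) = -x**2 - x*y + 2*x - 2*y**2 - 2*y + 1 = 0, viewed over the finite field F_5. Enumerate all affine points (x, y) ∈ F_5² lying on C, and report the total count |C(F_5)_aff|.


Affine F_5-points: {(1, 3), (2, 1), (2, 2), (3, 2), (3, 3), (4, 1)}; count = 6.

For each of the 25 pairs (x, y) ∈ F_5², evaluate f(x, y) mod 5. Record the zeros.
  x = 0: [0↦1, 1↦2, 2↦4, 3↦2, 4↦1]  zeros at y ∈ ∅
  x = 1: [0↦2, 1↦2, 2↦3, 3↦0, 4↦3]  zeros at y ∈ {3}
  x = 2: [0↦1, 1↦0, 2↦0, 3↦1, 4↦3]  zeros at y ∈ {1, 2}
  x = 3: [0↦3, 1↦1, 2↦0, 3↦0, 4↦1]  zeros at y ∈ {2, 3}
  x = 4: [0↦3, 1↦0, 2↦3, 3↦2, 4↦2]  zeros at y ∈ {1}
Collecting zeros: affine points = {(1, 3), (2, 1), (2, 2), (3, 2), (3, 3), (4, 1)}.
Total count |C(F_5)_aff| = 6.


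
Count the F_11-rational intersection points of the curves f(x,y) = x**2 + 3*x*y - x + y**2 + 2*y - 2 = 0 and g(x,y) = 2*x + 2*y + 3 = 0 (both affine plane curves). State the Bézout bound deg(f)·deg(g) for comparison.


Common zeros: {(0, 4), (1, 3)}; count = 2; Bézout bound = 2.

deg(f) = 2, deg(g) = 1, so Bézout bound = 2.
Scan x ∈ F_11. For each x, list the y ∈ F_11 with f(x, y) ≡ 0 and those with g(x, y) ≡ 0 (mod 11); the common zeros in that column are the intersection.
  x = 0: f ≡ 0 at y ∈ {4, 5}; g ≡ 0 at y ∈ {4}; common: {4}.
  x = 1: f ≡ 0 at y ∈ {3}; g ≡ 0 at y ∈ {3}; common: {3}.
  x = 2: f ≡ 0 at y ∈ {0, 3}; g ≡ 0 at y ∈ {2}; common: ∅.
  x = 3: f ≡ 0 at y ∈ ∅; g ≡ 0 at y ∈ {1}; common: ∅.
  x = 4: f ≡ 0 at y ∈ ∅; g ≡ 0 at y ∈ {0}; common: ∅.
  x = 5: f ≡ 0 at y ∈ ∅; g ≡ 0 at y ∈ {10}; common: ∅.
  x = 6: f ≡ 0 at y ∈ ∅; g ≡ 0 at y ∈ {9}; common: ∅.
  x = 7: f ≡ 0 at y ∈ ∅; g ≡ 0 at y ∈ {8}; common: ∅.
  x = 8: f ≡ 0 at y ∈ {2, 5}; g ≡ 0 at y ∈ {7}; common: ∅.
  x = 9: f ≡ 0 at y ∈ {2}; g ≡ 0 at y ∈ {6}; common: ∅.
  x = 10: f ≡ 0 at y ∈ {0, 1}; g ≡ 0 at y ∈ {5}; common: ∅.
Collecting: common zeros = {(0, 4), (1, 3)}, so the count is 2.
Comparison with the Bézout bound: 2 ≤ 2 = deg(f)·deg(g), as expected for curves with no common component (the bound is attained).


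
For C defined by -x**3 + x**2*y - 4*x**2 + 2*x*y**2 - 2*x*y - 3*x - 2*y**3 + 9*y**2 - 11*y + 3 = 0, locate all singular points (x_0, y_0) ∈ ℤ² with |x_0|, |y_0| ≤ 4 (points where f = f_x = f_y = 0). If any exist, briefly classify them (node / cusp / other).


Singular points: {(-1, 1)}; classification: cusp.

Compute partial derivatives:
  f_x = -3*x**2 + 2*x*y - 8*x + 2*y**2 - 2*y - 3.
  f_y = x**2 + 4*x*y - 2*x - 6*y**2 + 18*y - 11.
Scan x_0 ∈ {−4, ..., 4}. For each x_0, f_y(x_0, y) is a polynomial in y; find its integer roots y ∈ {−4, ..., 4}, then test f_x and f at those candidates.
  x = -4: f_y(-4, y) = -6*y**2 + 2*y + 13; no integer root y with |y| ≤ 4.
  x = -3: f_y(-3, y) = -6*y**2 + 6*y + 4; no integer root y with |y| ≤ 4.
  x = -2: f_y(-2, y) = -6*y**2 + 10*y - 3; no integer root y with |y| ≤ 4.
  x = -1: f_y(-1, y) = -6*y**2 + 14*y - 8; vanishes at y ∈ {1}. (-1, 1): f_x = 0, f = 0 — SINGULAR.
  x = 0: f_y(0, y) = -6*y**2 + 18*y - 11; no integer root y with |y| ≤ 4.
  x = 1: f_y(1, y) = -6*y**2 + 22*y - 12; vanishes at y ∈ {3}. (1, 3): f_x = 4 ≠ 0.
  x = 2: f_y(2, y) = -6*y**2 + 26*y - 11; no integer root y with |y| ≤ 4.
  x = 3: f_y(3, y) = -6*y**2 + 30*y - 8; no integer root y with |y| ≤ 4.
  x = 4: f_y(4, y) = -6*y**2 + 34*y - 3; no integer root y with |y| ≤ 4.
Only singular point on the grid: (-1, 1).
Classify: substitute x = -1 + u, y = 1 + v and expand: f = -u**3 + u**2*v + 2*u*v**2 - 2*v**3 + v**2.
No constant or linear terms (consistent with a singular point). Quadratic part: v**2. Cubic part: -u**3 + u**2*v + 2*u*v**2 - 2*v**3.
The quadratic part v**2 is a perfect square, so there is a single (double) tangent line v = 0, i.e. y = 1. Restricting the cubic part to that line (v = 0) leaves -u**3 ≠ 0, so f is not divisible by v and the branch is v² ≈ u**3 to lowest order — this is a cusp.
Classification: cusp.


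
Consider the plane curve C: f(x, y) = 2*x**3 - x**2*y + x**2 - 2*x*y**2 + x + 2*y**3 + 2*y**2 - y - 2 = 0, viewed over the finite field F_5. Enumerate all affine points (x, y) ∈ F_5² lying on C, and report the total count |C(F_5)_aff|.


Affine F_5-points: {(0, 2), (1, 3), (2, 0), (2, 1), (4, 1), (4, 3), (4, 4)}; count = 7.

For each of the 25 pairs (x, y) ∈ F_5², evaluate f(x, y) mod 5. Record the zeros.
  x = 0: [0↦3, 1↦1, 2↦0, 3↦2, 4↦4]  zeros at y ∈ {2}
  x = 1: [0↦2, 1↦2, 2↦4, 3↦0, 4↦2]  zeros at y ∈ {3}
  x = 2: [0↦0, 1↦0, 2↦3, 3↦1, 4↦1]  zeros at y ∈ {0, 1}
  x = 3: [0↦4, 1↦2, 2↦4, 3↦2, 4↦3]  zeros at y ∈ ∅
  x = 4: [0↦1, 1↦0, 2↦4, 3↦0, 4↦0]  zeros at y ∈ {1, 3, 4}
Collecting zeros: affine points = {(0, 2), (1, 3), (2, 0), (2, 1), (4, 1), (4, 3), (4, 4)}.
Total count |C(F_5)_aff| = 7.


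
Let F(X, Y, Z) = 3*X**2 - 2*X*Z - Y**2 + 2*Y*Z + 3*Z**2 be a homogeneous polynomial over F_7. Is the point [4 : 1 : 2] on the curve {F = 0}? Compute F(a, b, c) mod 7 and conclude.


F(4,1,2) ≡ 5 (mod 7); P is NOT on the curve.

Evaluate F(4, 1, 2) term-by-term (mod 7).
  3*X**2 ↦ 3·16·1·1 = 48
  -2*X*Z ↦ -2·4·1·2 = -16
  -Y**2 ↦ -1·1·1·1 = -1
  2*Y*Z ↦ 2·1·1·2 = 4
  3*Z**2 ↦ 3·1·1·4 = 12
Sum: F(4, 1, 2) = (48) + (-16) + (-1) + (4) + (12) = 47.
Reducing mod 7: 47 ≡ 5 (mod 7).
Since F(a, b, c) ≡ 5 ≠ 0 (mod 7), P does NOT lie on the curve.


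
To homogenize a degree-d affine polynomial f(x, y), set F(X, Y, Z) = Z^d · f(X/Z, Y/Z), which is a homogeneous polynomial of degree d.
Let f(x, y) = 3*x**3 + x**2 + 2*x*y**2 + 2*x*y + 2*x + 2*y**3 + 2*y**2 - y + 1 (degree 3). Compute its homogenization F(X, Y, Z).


F(X, Y, Z) = 3*X**3 + X**2*Z + 2*X*Y**2 + 2*X*Y*Z + 2*X*Z**2 + 2*Y**3 + 2*Y**2*Z - Y*Z**2 + Z**3

deg(f) = 3.
Substitute x = X/Z, y = Y/Z into f, then multiply by Z^3.
  monomial 3·x^3·y^0 ↦ 3·X^3·Y^0·Z^0.
  monomial 1·x^2·y^0 ↦ 1·X^2·Y^0·Z^1.
  monomial 2·x^1·y^2 ↦ 2·X^1·Y^2·Z^0.
  monomial 2·x^1·y^1 ↦ 2·X^1·Y^1·Z^1.
  monomial 2·x^1·y^0 ↦ 2·X^1·Y^0·Z^2.
  monomial 2·x^0·y^3 ↦ 2·X^0·Y^3·Z^0.
  monomial 2·x^0·y^2 ↦ 2·X^0·Y^2·Z^1.
  monomial -1·x^0·y^1 ↦ -1·X^0·Y^1·Z^2.
  monomial 1·x^0·y^0 ↦ 1·X^0·Y^0·Z^3.
Collecting: F(X, Y, Z) = 3*X**3 + X**2*Z + 2*X*Y**2 + 2*X*Y*Z + 2*X*Z**2 + 2*Y**3 + 2*Y**2*Z - Y*Z**2 + Z**3.


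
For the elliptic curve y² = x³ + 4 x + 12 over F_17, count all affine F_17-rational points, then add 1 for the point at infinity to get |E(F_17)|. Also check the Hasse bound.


Affine points = {(1, 0), (3, 0), (5, 2), (5, 15), (7, 3), (7, 14), (10, 7), (10, 10), (13, 0), (15, 8), (15, 9)}; affine count = 11; |E(F_17)| = 12.

Discriminant check: Δ ∝ 4a³ + 27b² = 4·4³ + 27·12² = 4·64 + 27·144 ≡ 13 (mod 17). Nonzero ⇒ E is nonsingular.
For each x ∈ F_17, compute rhs = x³ + 4·x + 12 mod 17, then count y ∈ F_17 with y² ≡ rhs.
  x = 0: rhs = 12, matching y values: none (0 points).
  x = 1: rhs = 0, matching y values: 0 (1 points).
  x = 2: rhs = 11, matching y values: none (0 points).
  x = 3: rhs = 0, matching y values: 0 (1 points).
  x = 4: rhs = 7, matching y values: none (0 points).
  x = 5: rhs = 4, matching y values: 2, 15 (2 points).
  x = 6: rhs = 14, matching y values: none (0 points).
  x = 7: rhs = 9, matching y values: 3, 14 (2 points).
  x = 8: rhs = 12, matching y values: none (0 points).
  x = 9: rhs = 12, matching y values: none (0 points).
  x = 10: rhs = 15, matching y values: 7, 10 (2 points).
  x = 11: rhs = 10, matching y values: none (0 points).
  x = 12: rhs = 3, matching y values: none (0 points).
  x = 13: rhs = 0, matching y values: 0 (1 points).
  x = 14: rhs = 7, matching y values: none (0 points).
  x = 15: rhs = 13, matching y values: 8, 9 (2 points).
  x = 16: rhs = 7, matching y values: none (0 points).
Total affine count: 11.
Full point count |E(F_17)| = 11 + 1 = 12.
Hasse bound: |12 − (17+1)| = |-6| = 6 ≤ 2√17 ≈ 8.2462 ✓.


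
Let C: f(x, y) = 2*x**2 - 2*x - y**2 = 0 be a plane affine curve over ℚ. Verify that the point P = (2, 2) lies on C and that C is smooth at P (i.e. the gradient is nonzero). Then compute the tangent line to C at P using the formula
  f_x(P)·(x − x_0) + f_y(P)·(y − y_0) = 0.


Tangent line at P: 6*x - 4*y - 4 = 0.

Step 1: f(2, 2) = 0, so P lies on C.
Step 2: partial derivatives
  f_x(x, y) = 4*x - 2, f_y(x, y) = -2*y.
  f_x(P) = 6, f_y(P) = -4 (gradient nonzero, so P is smooth).
Step 3: tangent line at P: 6·(x − 2) + -4·(y − 2) = 0.
Expanding: 6*x - 4*y - 4 = 0.


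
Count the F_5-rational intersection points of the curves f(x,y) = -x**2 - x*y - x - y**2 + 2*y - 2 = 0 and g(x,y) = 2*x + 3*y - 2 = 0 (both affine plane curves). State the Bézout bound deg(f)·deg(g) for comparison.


Common zeros: {(0, 4), (3, 2)}; count = 2; Bézout bound = 2.

deg(f) = 2, deg(g) = 1, so Bézout bound = 2.
Scan x ∈ F_5. For each x, list the y ∈ F_5 with f(x, y) ≡ 0 and those with g(x, y) ≡ 0 (mod 5); the common zeros in that column are the intersection.
  x = 0: f ≡ 0 at y ∈ {3, 4}; g ≡ 0 at y ∈ {4}; common: {4}.
  x = 1: f ≡ 0 at y ∈ {3}; g ≡ 0 at y ∈ {0}; common: ∅.
  x = 2: f ≡ 0 at y ∈ ∅; g ≡ 0 at y ∈ {1}; common: ∅.
  x = 3: f ≡ 0 at y ∈ {2}; g ≡ 0 at y ∈ {2}; common: {2}.
  x = 4: f ≡ 0 at y ∈ {1, 2}; g ≡ 0 at y ∈ {3}; common: ∅.
Collecting: common zeros = {(0, 4), (3, 2)}, so the count is 2.
Comparison with the Bézout bound: 2 ≤ 2 = deg(f)·deg(g), as expected for curves with no common component (the bound is attained).


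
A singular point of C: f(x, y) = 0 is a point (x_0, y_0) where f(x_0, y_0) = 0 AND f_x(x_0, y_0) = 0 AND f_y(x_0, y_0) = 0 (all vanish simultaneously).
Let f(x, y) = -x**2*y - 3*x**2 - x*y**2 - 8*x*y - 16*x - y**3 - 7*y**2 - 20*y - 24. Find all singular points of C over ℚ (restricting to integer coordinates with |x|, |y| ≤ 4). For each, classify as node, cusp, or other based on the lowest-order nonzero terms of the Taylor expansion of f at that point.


Singular points: {(-2, -2)}; classification: node.

Compute partial derivatives:
  f_x = -2*x*y - 6*x - y**2 - 8*y - 16.
  f_y = -x**2 - 2*x*y - 8*x - 3*y**2 - 14*y - 20.
Scan x_0 ∈ {−4, ..., 4}. For each x_0, f_y(x_0, y) is a polynomial in y; find its integer roots y ∈ {−4, ..., 4}, then test f_x and f at those candidates.
  x = -4: f_y(-4, y) = -3*y**2 - 6*y - 4; no integer root y with |y| ≤ 4.
  x = -3: f_y(-3, y) = -3*y**2 - 8*y - 5; vanishes at y ∈ {-1}. (-3, -1): f_x = 3 ≠ 0.
  x = -2: f_y(-2, y) = -3*y**2 - 10*y - 8; vanishes at y ∈ {-2}. (-2, -2): f_x = 0, f = 0 — SINGULAR.
  x = -1: f_y(-1, y) = -3*y**2 - 12*y - 13; no integer root y with |y| ≤ 4.
  x = 0: f_y(0, y) = -3*y**2 - 14*y - 20; no integer root y with |y| ≤ 4.
  x = 1: f_y(1, y) = -3*y**2 - 16*y - 29; no integer root y with |y| ≤ 4.
  x = 2: f_y(2, y) = -3*y**2 - 18*y - 40; no integer root y with |y| ≤ 4.
  x = 3: f_y(3, y) = -3*y**2 - 20*y - 53; no integer root y with |y| ≤ 4.
  x = 4: f_y(4, y) = -3*y**2 - 22*y - 68; no integer root y with |y| ≤ 4.
Only singular point on the grid: (-2, -2).
Classify: substitute x = -2 + u, y = -2 + v and expand: f = -u**2*v - u**2 - u*v**2 - v**3 + v**2.
No constant or linear terms (consistent with a singular point). Quadratic part: -u**2 + v**2. Cubic part: -u**2*v - u*v**2 - v**3.
The quadratic part v**2 - u**2 = (v − u)(v + u) splits into two distinct linear factors, so there are two distinct tangent lines y − -2 = ±(x − -2) — this is a node (ordinary double point).
Classification: node.


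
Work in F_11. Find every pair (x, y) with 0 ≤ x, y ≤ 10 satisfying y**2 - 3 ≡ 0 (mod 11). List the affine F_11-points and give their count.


Affine F_11-points: {(0, 5), (0, 6), (1, 5), (1, 6), (2, 5), (2, 6), (3, 5), (3, 6), (4, 5), (4, 6), (5, 5), (5, 6), (6, 5), (6, 6), (7, 5), (7, 6), (8, 5), (8, 6), (9, 5), (9, 6), (10, 5), (10, 6)}; count = 22.

For each of the 121 pairs (x, y) ∈ F_11², evaluate f(x, y) mod 11. Record the zeros.
  x = 0: [0↦8, 1↦9, 2↦1, 3↦6, 4↦2, 5↦0, 6↦0, 7↦2, 8↦6, 9↦1, 10↦9]  zeros at y ∈ {5, 6}
  x = 1: [0↦8, 1↦9, 2↦1, 3↦6, 4↦2, 5↦0, 6↦0, 7↦2, 8↦6, 9↦1, 10↦9]  zeros at y ∈ {5, 6}
  x = 2: [0↦8, 1↦9, 2↦1, 3↦6, 4↦2, 5↦0, 6↦0, 7↦2, 8↦6, 9↦1, 10↦9]  zeros at y ∈ {5, 6}
  x = 3: [0↦8, 1↦9, 2↦1, 3↦6, 4↦2, 5↦0, 6↦0, 7↦2, 8↦6, 9↦1, 10↦9]  zeros at y ∈ {5, 6}
  x = 4: [0↦8, 1↦9, 2↦1, 3↦6, 4↦2, 5↦0, 6↦0, 7↦2, 8↦6, 9↦1, 10↦9]  zeros at y ∈ {5, 6}
  x = 5: [0↦8, 1↦9, 2↦1, 3↦6, 4↦2, 5↦0, 6↦0, 7↦2, 8↦6, 9↦1, 10↦9]  zeros at y ∈ {5, 6}
  x = 6: [0↦8, 1↦9, 2↦1, 3↦6, 4↦2, 5↦0, 6↦0, 7↦2, 8↦6, 9↦1, 10↦9]  zeros at y ∈ {5, 6}
  x = 7: [0↦8, 1↦9, 2↦1, 3↦6, 4↦2, 5↦0, 6↦0, 7↦2, 8↦6, 9↦1, 10↦9]  zeros at y ∈ {5, 6}
  x = 8: [0↦8, 1↦9, 2↦1, 3↦6, 4↦2, 5↦0, 6↦0, 7↦2, 8↦6, 9↦1, 10↦9]  zeros at y ∈ {5, 6}
  x = 9: [0↦8, 1↦9, 2↦1, 3↦6, 4↦2, 5↦0, 6↦0, 7↦2, 8↦6, 9↦1, 10↦9]  zeros at y ∈ {5, 6}
  x = 10: [0↦8, 1↦9, 2↦1, 3↦6, 4↦2, 5↦0, 6↦0, 7↦2, 8↦6, 9↦1, 10↦9]  zeros at y ∈ {5, 6}
Collecting zeros: affine points = {(0, 5), (0, 6), (1, 5), (1, 6), (2, 5), (2, 6), (3, 5), (3, 6), (4, 5), (4, 6), (5, 5), (5, 6), (6, 5), (6, 6), (7, 5), (7, 6), (8, 5), (8, 6), (9, 5), (9, 6), (10, 5), (10, 6)}.
Total count |C(F_11)_aff| = 22.
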